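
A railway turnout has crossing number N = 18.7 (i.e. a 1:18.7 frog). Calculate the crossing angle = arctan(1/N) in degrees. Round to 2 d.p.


1/N = 1/18.7 = 0.053476
angle = arctan(0.053476) = 0.053425 rad
angle = 0.053425 * 180/pi = 3.06 degrees

3.06


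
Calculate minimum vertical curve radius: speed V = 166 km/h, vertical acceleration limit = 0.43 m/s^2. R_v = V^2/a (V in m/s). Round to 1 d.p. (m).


Convert speed: V = 166 / 3.6 = 46.1111 m/s
V^2 = 2126.2346 m^2/s^2
R_v = 2126.2346 / 0.43
R_v = 4944.7 m

4944.7


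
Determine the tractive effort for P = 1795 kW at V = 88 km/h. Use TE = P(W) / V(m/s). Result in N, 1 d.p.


Convert: P = 1795 kW = 1795000 W
V = 88 / 3.6 = 24.4444 m/s
TE = 1795000 / 24.4444
TE = 73431.8 N

73431.8


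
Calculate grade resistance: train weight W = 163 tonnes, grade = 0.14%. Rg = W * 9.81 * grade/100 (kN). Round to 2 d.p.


Rg = W * 9.81 * grade / 100
Rg = 163 * 9.81 * 0.14 / 100
Rg = 1599.03 * 0.0014
Rg = 2.24 kN

2.24


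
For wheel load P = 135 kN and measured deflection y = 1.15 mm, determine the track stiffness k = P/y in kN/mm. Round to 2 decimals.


Track stiffness k = P / y
k = 135 / 1.15
k = 117.39 kN/mm

117.39


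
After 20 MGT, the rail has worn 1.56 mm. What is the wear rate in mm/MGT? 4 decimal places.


Wear rate = total wear / cumulative tonnage
Rate = 1.56 / 20
Rate = 0.0780 mm/MGT

0.0780


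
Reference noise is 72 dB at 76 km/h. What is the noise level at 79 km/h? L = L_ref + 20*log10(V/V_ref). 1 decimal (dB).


V/V_ref = 79 / 76 = 1.039474
log10(1.039474) = 0.016813
20 * 0.016813 = 0.3363
L = 72 + 0.3363 = 72.3 dB

72.3


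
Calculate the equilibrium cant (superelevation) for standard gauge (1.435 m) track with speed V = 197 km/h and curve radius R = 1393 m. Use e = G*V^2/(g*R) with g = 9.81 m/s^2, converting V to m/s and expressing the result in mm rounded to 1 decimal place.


Convert speed: V = 197 / 3.6 = 54.7222 m/s
Apply formula: e = 1.435 * 54.7222^2 / (9.81 * 1393)
e = 1.435 * 2994.5216 / 13665.33
e = 0.314456 m = 314.5 mm

314.5


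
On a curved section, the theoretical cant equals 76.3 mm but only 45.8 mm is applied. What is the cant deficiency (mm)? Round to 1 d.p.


Cant deficiency = equilibrium cant - actual cant
CD = 76.3 - 45.8
CD = 30.5 mm

30.5


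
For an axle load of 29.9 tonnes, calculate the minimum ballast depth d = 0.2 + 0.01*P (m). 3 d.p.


d = 0.2 + 0.01 * 29.9
d = 0.2 + 0.299
d = 0.499 m

0.499


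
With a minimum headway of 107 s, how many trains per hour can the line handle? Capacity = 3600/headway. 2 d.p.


Capacity = 3600 / headway
Capacity = 3600 / 107
Capacity = 33.64 trains/hour

33.64


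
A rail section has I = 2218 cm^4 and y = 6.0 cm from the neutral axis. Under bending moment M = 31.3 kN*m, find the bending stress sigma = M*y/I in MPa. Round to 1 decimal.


Convert units:
M = 31.3 kN*m = 31300000 N*mm
y = 6.0 cm = 60 mm
I = 2218 cm^4 = 22180000 mm^4
sigma = 31300000 * 60 / 22180000
sigma = 84.7 MPa

84.7


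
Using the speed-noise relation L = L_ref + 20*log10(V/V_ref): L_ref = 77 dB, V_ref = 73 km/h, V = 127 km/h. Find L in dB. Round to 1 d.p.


V/V_ref = 127 / 73 = 1.739726
log10(1.739726) = 0.240481
20 * 0.240481 = 4.8096
L = 77 + 4.8096 = 81.8 dB

81.8


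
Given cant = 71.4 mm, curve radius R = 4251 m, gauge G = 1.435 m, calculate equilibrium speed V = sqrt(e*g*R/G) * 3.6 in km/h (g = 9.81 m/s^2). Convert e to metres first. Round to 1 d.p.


Convert cant: e = 71.4 mm = 0.0714 m
V_ms = sqrt(0.0714 * 9.81 * 4251 / 1.435)
V_ms = sqrt(2074.944205) = 45.5516 m/s
V = 45.5516 * 3.6 = 164.0 km/h

164.0


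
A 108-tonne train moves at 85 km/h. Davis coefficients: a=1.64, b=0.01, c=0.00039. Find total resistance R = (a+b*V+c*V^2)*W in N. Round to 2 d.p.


b*V = 0.01 * 85 = 0.85
c*V^2 = 0.00039 * 7225 = 2.81775
R_per_t = 1.64 + 0.85 + 2.81775 = 5.30775 N/t
R_total = 5.30775 * 108 = 573.24 N

573.24


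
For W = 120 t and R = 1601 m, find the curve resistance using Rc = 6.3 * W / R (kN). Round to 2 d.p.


Rc = 6.3 * W / R
Rc = 6.3 * 120 / 1601
Rc = 756.0 / 1601
Rc = 0.47 kN

0.47


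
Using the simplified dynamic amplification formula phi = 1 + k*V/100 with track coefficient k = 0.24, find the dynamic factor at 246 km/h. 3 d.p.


phi = 1 + k * V / 100
phi = 1 + 0.24 * 246 / 100
phi = 1 + 0.5904
phi = 1.590

1.590


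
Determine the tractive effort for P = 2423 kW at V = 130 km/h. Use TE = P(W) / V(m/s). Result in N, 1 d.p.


Convert: P = 2423 kW = 2423000 W
V = 130 / 3.6 = 36.1111 m/s
TE = 2423000 / 36.1111
TE = 67098.5 N

67098.5


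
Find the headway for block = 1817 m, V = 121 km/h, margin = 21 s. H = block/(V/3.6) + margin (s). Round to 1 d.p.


V = 121 / 3.6 = 33.6111 m/s
Block traversal time = 1817 / 33.6111 = 54.0595 s
Headway = 54.0595 + 21
Headway = 75.1 s

75.1


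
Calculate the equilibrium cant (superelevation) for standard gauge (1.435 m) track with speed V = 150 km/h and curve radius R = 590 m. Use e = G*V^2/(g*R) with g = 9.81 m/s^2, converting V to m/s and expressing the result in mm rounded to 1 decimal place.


Convert speed: V = 150 / 3.6 = 41.6667 m/s
Apply formula: e = 1.435 * 41.6667^2 / (9.81 * 590)
e = 1.435 * 1736.1111 / 5787.9
e = 0.430436 m = 430.4 mm

430.4


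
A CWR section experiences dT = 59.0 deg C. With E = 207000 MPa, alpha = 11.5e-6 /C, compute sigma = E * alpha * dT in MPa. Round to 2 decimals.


sigma = E * alpha * dT
sigma = 207000 * 11.5e-6 * 59.0
sigma = 2.3805 * 59.0
sigma = 140.45 MPa

140.45


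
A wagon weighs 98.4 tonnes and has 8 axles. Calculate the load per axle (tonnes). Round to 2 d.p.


Load per axle = total weight / number of axles
Load = 98.4 / 8
Load = 12.30 tonnes

12.30


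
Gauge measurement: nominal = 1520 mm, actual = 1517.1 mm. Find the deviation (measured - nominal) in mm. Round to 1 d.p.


Deviation = measured - nominal
Deviation = 1517.1 - 1520
Deviation = -2.9 mm

-2.9


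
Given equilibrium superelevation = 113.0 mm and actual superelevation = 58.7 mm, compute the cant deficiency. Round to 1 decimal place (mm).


Cant deficiency = equilibrium cant - actual cant
CD = 113.0 - 58.7
CD = 54.3 mm

54.3


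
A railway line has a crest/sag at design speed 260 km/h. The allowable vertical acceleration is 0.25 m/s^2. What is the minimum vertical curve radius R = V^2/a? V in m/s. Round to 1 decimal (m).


Convert speed: V = 260 / 3.6 = 72.2222 m/s
V^2 = 5216.0494 m^2/s^2
R_v = 5216.0494 / 0.25
R_v = 20864.2 m

20864.2


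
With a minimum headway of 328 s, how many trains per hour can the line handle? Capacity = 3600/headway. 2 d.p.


Capacity = 3600 / headway
Capacity = 3600 / 328
Capacity = 10.98 trains/hour

10.98


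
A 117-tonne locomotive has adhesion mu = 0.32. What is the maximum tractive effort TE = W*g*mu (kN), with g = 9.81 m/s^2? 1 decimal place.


TE_max = W * g * mu
TE_max = 117 * 9.81 * 0.32
TE_max = 1147.77 * 0.32
TE_max = 367.3 kN

367.3


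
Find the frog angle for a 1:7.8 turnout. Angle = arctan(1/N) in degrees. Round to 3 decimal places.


1/N = 1/7.8 = 0.128205
angle = arctan(0.128205) = 0.12751 rad
angle = 0.12751 * 180/pi = 7.306 degrees

7.306


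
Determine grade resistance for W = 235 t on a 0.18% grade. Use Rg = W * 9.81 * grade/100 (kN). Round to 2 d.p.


Rg = W * 9.81 * grade / 100
Rg = 235 * 9.81 * 0.18 / 100
Rg = 2305.35 * 0.0018
Rg = 4.15 kN

4.15


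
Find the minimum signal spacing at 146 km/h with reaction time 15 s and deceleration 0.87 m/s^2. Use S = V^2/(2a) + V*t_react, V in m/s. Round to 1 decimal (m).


V = 146 / 3.6 = 40.5556 m/s
Braking distance = 40.5556^2 / (2*0.87) = 945.2604 m
Sighting distance = 40.5556 * 15 = 608.3333 m
S = 945.2604 + 608.3333 = 1553.6 m

1553.6


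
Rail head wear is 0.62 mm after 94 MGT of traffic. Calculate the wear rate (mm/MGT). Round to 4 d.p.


Wear rate = total wear / cumulative tonnage
Rate = 0.62 / 94
Rate = 0.0066 mm/MGT

0.0066


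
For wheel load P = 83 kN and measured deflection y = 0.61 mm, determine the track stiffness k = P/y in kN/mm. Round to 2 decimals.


Track stiffness k = P / y
k = 83 / 0.61
k = 136.07 kN/mm

136.07


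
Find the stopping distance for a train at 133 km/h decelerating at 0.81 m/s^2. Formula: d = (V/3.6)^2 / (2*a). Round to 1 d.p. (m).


Convert speed: V = 133 / 3.6 = 36.9444 m/s
V^2 = 1364.892
d = 1364.892 / (2 * 0.81)
d = 1364.892 / 1.62
d = 842.5 m

842.5


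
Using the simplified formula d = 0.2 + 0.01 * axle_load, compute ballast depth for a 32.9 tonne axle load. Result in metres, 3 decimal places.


d = 0.2 + 0.01 * 32.9
d = 0.2 + 0.329
d = 0.529 m

0.529


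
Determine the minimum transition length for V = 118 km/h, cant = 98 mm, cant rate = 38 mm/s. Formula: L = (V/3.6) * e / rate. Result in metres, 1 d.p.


Convert speed: V = 118 / 3.6 = 32.7778 m/s
L = 32.7778 * 98 / 38
L = 3212.2222 / 38
L = 84.5 m

84.5


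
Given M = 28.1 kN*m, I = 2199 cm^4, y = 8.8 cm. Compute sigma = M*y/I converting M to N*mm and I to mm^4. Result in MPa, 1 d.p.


Convert units:
M = 28.1 kN*m = 28100000 N*mm
y = 8.8 cm = 88 mm
I = 2199 cm^4 = 21990000 mm^4
sigma = 28100000 * 88 / 21990000
sigma = 112.5 MPa

112.5


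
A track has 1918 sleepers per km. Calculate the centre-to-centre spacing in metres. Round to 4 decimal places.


Spacing = 1000 m / number of sleepers
Spacing = 1000 / 1918
Spacing = 0.5214 m

0.5214


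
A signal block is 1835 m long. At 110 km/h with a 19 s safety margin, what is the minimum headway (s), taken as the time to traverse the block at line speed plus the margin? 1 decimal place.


V = 110 / 3.6 = 30.5556 m/s
Block traversal time = 1835 / 30.5556 = 60.0545 s
Headway = 60.0545 + 19
Headway = 79.1 s

79.1


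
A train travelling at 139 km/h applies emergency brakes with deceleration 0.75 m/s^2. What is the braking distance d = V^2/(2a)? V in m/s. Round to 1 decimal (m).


Convert speed: V = 139 / 3.6 = 38.6111 m/s
V^2 = 1490.8179
d = 1490.8179 / (2 * 0.75)
d = 1490.8179 / 1.5
d = 993.9 m

993.9


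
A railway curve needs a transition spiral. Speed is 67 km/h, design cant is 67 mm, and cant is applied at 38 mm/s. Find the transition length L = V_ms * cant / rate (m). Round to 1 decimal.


Convert speed: V = 67 / 3.6 = 18.6111 m/s
L = 18.6111 * 67 / 38
L = 1246.9444 / 38
L = 32.8 m

32.8


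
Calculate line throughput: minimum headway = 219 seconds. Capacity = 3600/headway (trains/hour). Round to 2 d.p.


Capacity = 3600 / headway
Capacity = 3600 / 219
Capacity = 16.44 trains/hour

16.44


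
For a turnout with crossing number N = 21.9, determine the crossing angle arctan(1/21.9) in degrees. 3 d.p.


1/N = 1/21.9 = 0.045662
angle = arctan(0.045662) = 0.04563 rad
angle = 0.04563 * 180/pi = 2.614 degrees

2.614


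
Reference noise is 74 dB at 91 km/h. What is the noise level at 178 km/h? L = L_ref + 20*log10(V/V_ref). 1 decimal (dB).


V/V_ref = 178 / 91 = 1.956044
log10(1.956044) = 0.291379
20 * 0.291379 = 5.8276
L = 74 + 5.8276 = 79.8 dB

79.8


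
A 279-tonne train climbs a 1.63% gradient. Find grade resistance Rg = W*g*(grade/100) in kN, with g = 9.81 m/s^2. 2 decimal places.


Rg = W * 9.81 * grade / 100
Rg = 279 * 9.81 * 1.63 / 100
Rg = 2736.99 * 0.0163
Rg = 44.61 kN

44.61


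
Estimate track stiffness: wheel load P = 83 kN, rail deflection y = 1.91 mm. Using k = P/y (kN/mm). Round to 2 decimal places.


Track stiffness k = P / y
k = 83 / 1.91
k = 43.46 kN/mm

43.46


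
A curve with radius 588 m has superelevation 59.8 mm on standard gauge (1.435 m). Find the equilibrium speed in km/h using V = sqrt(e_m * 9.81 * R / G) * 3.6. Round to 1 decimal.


Convert cant: e = 59.8 mm = 0.0598 m
V_ms = sqrt(0.0598 * 9.81 * 588 / 1.435)
V_ms = sqrt(240.378498) = 15.5041 m/s
V = 15.5041 * 3.6 = 55.8 km/h

55.8


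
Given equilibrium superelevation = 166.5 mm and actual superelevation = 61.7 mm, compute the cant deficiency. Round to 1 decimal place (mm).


Cant deficiency = equilibrium cant - actual cant
CD = 166.5 - 61.7
CD = 104.8 mm

104.8


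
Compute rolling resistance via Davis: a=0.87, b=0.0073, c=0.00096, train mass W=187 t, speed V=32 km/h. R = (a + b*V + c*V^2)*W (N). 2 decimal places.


b*V = 0.0073 * 32 = 0.2336
c*V^2 = 0.00096 * 1024 = 0.98304
R_per_t = 0.87 + 0.2336 + 0.98304 = 2.08664 N/t
R_total = 2.08664 * 187 = 390.20 N

390.20


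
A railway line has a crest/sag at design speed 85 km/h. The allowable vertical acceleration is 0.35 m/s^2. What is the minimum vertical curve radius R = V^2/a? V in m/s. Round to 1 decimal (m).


Convert speed: V = 85 / 3.6 = 23.6111 m/s
V^2 = 557.4846 m^2/s^2
R_v = 557.4846 / 0.35
R_v = 1592.8 m

1592.8


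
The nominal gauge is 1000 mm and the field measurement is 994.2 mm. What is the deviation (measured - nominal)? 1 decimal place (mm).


Deviation = measured - nominal
Deviation = 994.2 - 1000
Deviation = -5.8 mm

-5.8


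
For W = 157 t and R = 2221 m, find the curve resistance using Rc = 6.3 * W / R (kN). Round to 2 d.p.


Rc = 6.3 * W / R
Rc = 6.3 * 157 / 2221
Rc = 989.1 / 2221
Rc = 0.45 kN

0.45


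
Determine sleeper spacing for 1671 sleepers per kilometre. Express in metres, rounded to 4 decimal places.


Spacing = 1000 m / number of sleepers
Spacing = 1000 / 1671
Spacing = 0.5984 m

0.5984


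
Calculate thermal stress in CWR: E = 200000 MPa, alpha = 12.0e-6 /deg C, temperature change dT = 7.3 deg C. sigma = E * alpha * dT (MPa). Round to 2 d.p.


sigma = E * alpha * dT
sigma = 200000 * 12.0e-6 * 7.3
sigma = 2.4 * 7.3
sigma = 17.52 MPa

17.52


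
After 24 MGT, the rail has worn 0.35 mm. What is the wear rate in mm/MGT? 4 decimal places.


Wear rate = total wear / cumulative tonnage
Rate = 0.35 / 24
Rate = 0.0146 mm/MGT

0.0146


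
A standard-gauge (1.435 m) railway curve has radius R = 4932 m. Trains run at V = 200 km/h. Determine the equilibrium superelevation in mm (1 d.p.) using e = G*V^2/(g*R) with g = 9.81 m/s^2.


Convert speed: V = 200 / 3.6 = 55.5556 m/s
Apply formula: e = 1.435 * 55.5556^2 / (9.81 * 4932)
e = 1.435 * 3086.4198 / 48382.92
e = 0.091541 m = 91.5 mm

91.5


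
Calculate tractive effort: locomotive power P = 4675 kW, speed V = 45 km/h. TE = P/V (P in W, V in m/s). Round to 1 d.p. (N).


Convert: P = 4675 kW = 4675000 W
V = 45 / 3.6 = 12.5 m/s
TE = 4675000 / 12.5
TE = 374000.0 N

374000.0


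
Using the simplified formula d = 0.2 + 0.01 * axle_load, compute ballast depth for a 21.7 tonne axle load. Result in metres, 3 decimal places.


d = 0.2 + 0.01 * 21.7
d = 0.2 + 0.217
d = 0.417 m

0.417


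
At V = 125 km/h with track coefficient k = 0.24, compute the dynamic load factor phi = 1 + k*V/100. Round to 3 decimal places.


phi = 1 + k * V / 100
phi = 1 + 0.24 * 125 / 100
phi = 1 + 0.3
phi = 1.300

1.300


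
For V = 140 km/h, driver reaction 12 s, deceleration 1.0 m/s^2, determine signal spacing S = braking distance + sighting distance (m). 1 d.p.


V = 140 / 3.6 = 38.8889 m/s
Braking distance = 38.8889^2 / (2*1.0) = 756.1728 m
Sighting distance = 38.8889 * 12 = 466.6667 m
S = 756.1728 + 466.6667 = 1222.8 m

1222.8


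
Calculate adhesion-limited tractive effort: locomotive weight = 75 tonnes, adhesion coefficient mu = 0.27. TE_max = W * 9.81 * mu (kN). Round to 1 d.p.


TE_max = W * g * mu
TE_max = 75 * 9.81 * 0.27
TE_max = 735.75 * 0.27
TE_max = 198.7 kN

198.7


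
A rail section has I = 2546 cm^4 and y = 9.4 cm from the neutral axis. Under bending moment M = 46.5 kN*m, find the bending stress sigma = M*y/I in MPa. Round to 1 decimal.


Convert units:
M = 46.5 kN*m = 46500000 N*mm
y = 9.4 cm = 94 mm
I = 2546 cm^4 = 25460000 mm^4
sigma = 46500000 * 94 / 25460000
sigma = 171.7 MPa

171.7


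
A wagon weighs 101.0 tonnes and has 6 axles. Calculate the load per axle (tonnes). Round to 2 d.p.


Load per axle = total weight / number of axles
Load = 101.0 / 6
Load = 16.83 tonnes

16.83


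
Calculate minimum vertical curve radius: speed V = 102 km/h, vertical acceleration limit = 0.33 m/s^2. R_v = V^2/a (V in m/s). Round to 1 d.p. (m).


Convert speed: V = 102 / 3.6 = 28.3333 m/s
V^2 = 802.7778 m^2/s^2
R_v = 802.7778 / 0.33
R_v = 2432.7 m

2432.7


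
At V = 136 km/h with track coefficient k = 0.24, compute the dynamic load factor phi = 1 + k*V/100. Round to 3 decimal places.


phi = 1 + k * V / 100
phi = 1 + 0.24 * 136 / 100
phi = 1 + 0.3264
phi = 1.326

1.326


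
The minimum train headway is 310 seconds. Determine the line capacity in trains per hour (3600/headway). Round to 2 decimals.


Capacity = 3600 / headway
Capacity = 3600 / 310
Capacity = 11.61 trains/hour

11.61


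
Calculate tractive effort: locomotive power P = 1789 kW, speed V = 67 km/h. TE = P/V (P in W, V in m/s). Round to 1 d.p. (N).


Convert: P = 1789 kW = 1789000 W
V = 67 / 3.6 = 18.6111 m/s
TE = 1789000 / 18.6111
TE = 96125.4 N

96125.4


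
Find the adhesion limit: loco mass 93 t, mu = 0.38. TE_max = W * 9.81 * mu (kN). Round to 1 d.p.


TE_max = W * g * mu
TE_max = 93 * 9.81 * 0.38
TE_max = 912.33 * 0.38
TE_max = 346.7 kN

346.7


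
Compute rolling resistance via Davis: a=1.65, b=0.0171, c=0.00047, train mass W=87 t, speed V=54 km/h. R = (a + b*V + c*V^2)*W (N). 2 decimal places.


b*V = 0.0171 * 54 = 0.9234
c*V^2 = 0.00047 * 2916 = 1.37052
R_per_t = 1.65 + 0.9234 + 1.37052 = 3.94392 N/t
R_total = 3.94392 * 87 = 343.12 N

343.12


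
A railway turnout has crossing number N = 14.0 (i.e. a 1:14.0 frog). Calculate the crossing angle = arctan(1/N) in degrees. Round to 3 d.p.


1/N = 1/14.0 = 0.071429
angle = arctan(0.071429) = 0.071307 rad
angle = 0.071307 * 180/pi = 4.086 degrees

4.086


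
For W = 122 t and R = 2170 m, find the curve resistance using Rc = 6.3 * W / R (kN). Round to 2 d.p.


Rc = 6.3 * W / R
Rc = 6.3 * 122 / 2170
Rc = 768.6 / 2170
Rc = 0.35 kN

0.35


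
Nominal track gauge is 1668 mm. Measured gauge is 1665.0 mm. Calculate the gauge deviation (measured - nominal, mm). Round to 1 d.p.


Deviation = measured - nominal
Deviation = 1665.0 - 1668
Deviation = -3.0 mm

-3.0


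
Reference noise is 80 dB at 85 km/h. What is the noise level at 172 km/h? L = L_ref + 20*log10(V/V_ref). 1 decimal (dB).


V/V_ref = 172 / 85 = 2.023529
log10(2.023529) = 0.30611
20 * 0.30611 = 6.1222
L = 80 + 6.1222 = 86.1 dB

86.1


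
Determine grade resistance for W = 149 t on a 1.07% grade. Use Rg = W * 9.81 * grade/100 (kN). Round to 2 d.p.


Rg = W * 9.81 * grade / 100
Rg = 149 * 9.81 * 1.07 / 100
Rg = 1461.69 * 0.0107
Rg = 15.64 kN

15.64


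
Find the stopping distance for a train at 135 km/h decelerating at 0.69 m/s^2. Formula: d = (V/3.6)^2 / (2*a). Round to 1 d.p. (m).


Convert speed: V = 135 / 3.6 = 37.5 m/s
V^2 = 1406.25
d = 1406.25 / (2 * 0.69)
d = 1406.25 / 1.38
d = 1019.0 m

1019.0


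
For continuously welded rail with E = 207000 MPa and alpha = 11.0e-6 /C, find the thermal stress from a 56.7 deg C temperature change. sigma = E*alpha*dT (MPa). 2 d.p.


sigma = E * alpha * dT
sigma = 207000 * 11.0e-6 * 56.7
sigma = 2.277 * 56.7
sigma = 129.11 MPa

129.11


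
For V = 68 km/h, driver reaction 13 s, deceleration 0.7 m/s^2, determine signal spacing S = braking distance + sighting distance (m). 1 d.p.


V = 68 / 3.6 = 18.8889 m/s
Braking distance = 18.8889^2 / (2*0.7) = 254.8501 m
Sighting distance = 18.8889 * 13 = 245.5556 m
S = 254.8501 + 245.5556 = 500.4 m

500.4


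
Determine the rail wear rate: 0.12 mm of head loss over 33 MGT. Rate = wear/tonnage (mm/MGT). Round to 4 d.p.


Wear rate = total wear / cumulative tonnage
Rate = 0.12 / 33
Rate = 0.0036 mm/MGT

0.0036


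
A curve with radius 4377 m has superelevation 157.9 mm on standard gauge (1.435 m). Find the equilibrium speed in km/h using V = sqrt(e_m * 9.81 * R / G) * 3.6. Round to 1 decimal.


Convert cant: e = 157.9 mm = 0.1579 m
V_ms = sqrt(0.1579 * 9.81 * 4377 / 1.435)
V_ms = sqrt(4724.71681) = 68.7366 m/s
V = 68.7366 * 3.6 = 247.5 km/h

247.5


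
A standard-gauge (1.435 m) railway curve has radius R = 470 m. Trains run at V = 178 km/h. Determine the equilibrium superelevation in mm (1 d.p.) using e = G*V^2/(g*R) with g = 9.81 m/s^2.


Convert speed: V = 178 / 3.6 = 49.4444 m/s
Apply formula: e = 1.435 * 49.4444^2 / (9.81 * 470)
e = 1.435 * 2444.7531 / 4610.7
e = 0.760887 m = 760.9 mm

760.9


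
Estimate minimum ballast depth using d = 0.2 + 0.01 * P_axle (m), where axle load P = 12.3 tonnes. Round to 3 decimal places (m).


d = 0.2 + 0.01 * 12.3
d = 0.2 + 0.123
d = 0.323 m

0.323


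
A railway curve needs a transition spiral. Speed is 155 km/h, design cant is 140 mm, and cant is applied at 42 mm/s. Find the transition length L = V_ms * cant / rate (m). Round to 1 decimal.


Convert speed: V = 155 / 3.6 = 43.0556 m/s
L = 43.0556 * 140 / 42
L = 6027.7778 / 42
L = 143.5 m

143.5


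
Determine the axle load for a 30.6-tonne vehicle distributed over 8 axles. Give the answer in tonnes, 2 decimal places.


Load per axle = total weight / number of axles
Load = 30.6 / 8
Load = 3.83 tonnes

3.83


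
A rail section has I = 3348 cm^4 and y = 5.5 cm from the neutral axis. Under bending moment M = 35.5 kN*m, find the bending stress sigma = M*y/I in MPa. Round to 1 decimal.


Convert units:
M = 35.5 kN*m = 35500000 N*mm
y = 5.5 cm = 55 mm
I = 3348 cm^4 = 33480000 mm^4
sigma = 35500000 * 55 / 33480000
sigma = 58.3 MPa

58.3


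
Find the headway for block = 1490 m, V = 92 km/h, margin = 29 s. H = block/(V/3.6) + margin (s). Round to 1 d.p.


V = 92 / 3.6 = 25.5556 m/s
Block traversal time = 1490 / 25.5556 = 58.3043 s
Headway = 58.3043 + 29
Headway = 87.3 s

87.3


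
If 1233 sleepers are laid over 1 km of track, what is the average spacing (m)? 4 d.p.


Spacing = 1000 m / number of sleepers
Spacing = 1000 / 1233
Spacing = 0.8110 m

0.8110


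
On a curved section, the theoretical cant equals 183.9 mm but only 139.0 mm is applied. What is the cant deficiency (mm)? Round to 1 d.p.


Cant deficiency = equilibrium cant - actual cant
CD = 183.9 - 139.0
CD = 44.9 mm

44.9


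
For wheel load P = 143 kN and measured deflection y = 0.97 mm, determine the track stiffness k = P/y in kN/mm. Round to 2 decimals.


Track stiffness k = P / y
k = 143 / 0.97
k = 147.42 kN/mm

147.42


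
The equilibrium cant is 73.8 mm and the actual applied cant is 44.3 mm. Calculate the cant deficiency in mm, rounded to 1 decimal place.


Cant deficiency = equilibrium cant - actual cant
CD = 73.8 - 44.3
CD = 29.5 mm

29.5


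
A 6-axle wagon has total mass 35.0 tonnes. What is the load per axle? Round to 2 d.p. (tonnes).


Load per axle = total weight / number of axles
Load = 35.0 / 6
Load = 5.83 tonnes

5.83


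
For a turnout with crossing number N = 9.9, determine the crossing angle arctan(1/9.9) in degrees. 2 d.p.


1/N = 1/9.9 = 0.10101
angle = arctan(0.10101) = 0.100669 rad
angle = 0.100669 * 180/pi = 5.77 degrees

5.77


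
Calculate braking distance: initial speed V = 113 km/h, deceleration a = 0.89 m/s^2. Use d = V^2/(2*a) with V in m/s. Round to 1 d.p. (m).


Convert speed: V = 113 / 3.6 = 31.3889 m/s
V^2 = 985.2623
d = 985.2623 / (2 * 0.89)
d = 985.2623 / 1.78
d = 553.5 m

553.5


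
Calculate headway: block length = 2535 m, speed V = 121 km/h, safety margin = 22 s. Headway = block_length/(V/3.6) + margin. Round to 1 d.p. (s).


V = 121 / 3.6 = 33.6111 m/s
Block traversal time = 2535 / 33.6111 = 75.4215 s
Headway = 75.4215 + 22
Headway = 97.4 s

97.4


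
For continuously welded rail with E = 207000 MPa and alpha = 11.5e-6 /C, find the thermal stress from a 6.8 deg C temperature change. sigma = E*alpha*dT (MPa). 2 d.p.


sigma = E * alpha * dT
sigma = 207000 * 11.5e-6 * 6.8
sigma = 2.3805 * 6.8
sigma = 16.19 MPa

16.19


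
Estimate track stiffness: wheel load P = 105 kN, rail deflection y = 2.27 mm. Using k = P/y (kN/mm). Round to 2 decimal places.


Track stiffness k = P / y
k = 105 / 2.27
k = 46.26 kN/mm

46.26


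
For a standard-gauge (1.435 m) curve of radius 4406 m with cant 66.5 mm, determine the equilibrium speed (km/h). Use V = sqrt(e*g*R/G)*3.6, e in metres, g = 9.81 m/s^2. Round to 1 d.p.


Convert cant: e = 66.5 mm = 0.0665 m
V_ms = sqrt(0.0665 * 9.81 * 4406 / 1.435)
V_ms = sqrt(2003.010585) = 44.755 m/s
V = 44.755 * 3.6 = 161.1 km/h

161.1


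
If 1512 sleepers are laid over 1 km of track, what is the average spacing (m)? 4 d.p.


Spacing = 1000 m / number of sleepers
Spacing = 1000 / 1512
Spacing = 0.6614 m

0.6614


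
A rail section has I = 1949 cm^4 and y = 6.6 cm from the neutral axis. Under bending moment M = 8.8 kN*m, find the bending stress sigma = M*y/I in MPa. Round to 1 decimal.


Convert units:
M = 8.8 kN*m = 8800000 N*mm
y = 6.6 cm = 66 mm
I = 1949 cm^4 = 19490000 mm^4
sigma = 8800000 * 66 / 19490000
sigma = 29.8 MPa

29.8


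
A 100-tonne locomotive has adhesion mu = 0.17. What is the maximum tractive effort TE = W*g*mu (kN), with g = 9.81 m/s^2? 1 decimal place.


TE_max = W * g * mu
TE_max = 100 * 9.81 * 0.17
TE_max = 981.0 * 0.17
TE_max = 166.8 kN

166.8


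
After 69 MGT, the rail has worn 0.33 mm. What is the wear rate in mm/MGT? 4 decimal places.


Wear rate = total wear / cumulative tonnage
Rate = 0.33 / 69
Rate = 0.0048 mm/MGT

0.0048


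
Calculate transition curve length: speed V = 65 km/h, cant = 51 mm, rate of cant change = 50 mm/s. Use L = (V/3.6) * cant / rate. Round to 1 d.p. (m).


Convert speed: V = 65 / 3.6 = 18.0556 m/s
L = 18.0556 * 51 / 50
L = 920.8333 / 50
L = 18.4 m

18.4


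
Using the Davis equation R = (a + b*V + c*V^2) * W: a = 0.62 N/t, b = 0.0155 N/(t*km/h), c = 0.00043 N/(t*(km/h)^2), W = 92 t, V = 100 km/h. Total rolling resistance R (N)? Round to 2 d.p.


b*V = 0.0155 * 100 = 1.55
c*V^2 = 0.00043 * 10000 = 4.3
R_per_t = 0.62 + 1.55 + 4.3 = 6.47 N/t
R_total = 6.47 * 92 = 595.24 N

595.24


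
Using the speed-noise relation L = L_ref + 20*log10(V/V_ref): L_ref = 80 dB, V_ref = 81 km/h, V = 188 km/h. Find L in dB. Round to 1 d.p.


V/V_ref = 188 / 81 = 2.320988
log10(2.320988) = 0.365673
20 * 0.365673 = 7.3135
L = 80 + 7.3135 = 87.3 dB

87.3


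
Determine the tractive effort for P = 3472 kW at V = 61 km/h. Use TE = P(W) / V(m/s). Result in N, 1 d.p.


Convert: P = 3472 kW = 3472000 W
V = 61 / 3.6 = 16.9444 m/s
TE = 3472000 / 16.9444
TE = 204904.9 N

204904.9


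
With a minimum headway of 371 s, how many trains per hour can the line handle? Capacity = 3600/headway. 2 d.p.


Capacity = 3600 / headway
Capacity = 3600 / 371
Capacity = 9.70 trains/hour

9.70


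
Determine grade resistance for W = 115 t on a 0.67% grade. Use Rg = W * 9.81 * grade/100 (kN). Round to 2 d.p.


Rg = W * 9.81 * grade / 100
Rg = 115 * 9.81 * 0.67 / 100
Rg = 1128.15 * 0.0067
Rg = 7.56 kN

7.56


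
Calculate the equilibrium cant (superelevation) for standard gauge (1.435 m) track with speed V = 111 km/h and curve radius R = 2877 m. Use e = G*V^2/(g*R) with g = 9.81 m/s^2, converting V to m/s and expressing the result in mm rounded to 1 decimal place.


Convert speed: V = 111 / 3.6 = 30.8333 m/s
Apply formula: e = 1.435 * 30.8333^2 / (9.81 * 2877)
e = 1.435 * 950.6944 / 28223.37
e = 0.048337 m = 48.3 mm

48.3


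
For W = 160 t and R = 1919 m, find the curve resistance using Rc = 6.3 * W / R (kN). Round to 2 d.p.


Rc = 6.3 * W / R
Rc = 6.3 * 160 / 1919
Rc = 1008.0 / 1919
Rc = 0.53 kN

0.53


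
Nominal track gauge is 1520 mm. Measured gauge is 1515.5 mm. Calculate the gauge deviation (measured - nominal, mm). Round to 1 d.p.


Deviation = measured - nominal
Deviation = 1515.5 - 1520
Deviation = -4.5 mm

-4.5


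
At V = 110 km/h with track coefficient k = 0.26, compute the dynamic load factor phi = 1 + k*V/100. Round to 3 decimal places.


phi = 1 + k * V / 100
phi = 1 + 0.26 * 110 / 100
phi = 1 + 0.286
phi = 1.286

1.286


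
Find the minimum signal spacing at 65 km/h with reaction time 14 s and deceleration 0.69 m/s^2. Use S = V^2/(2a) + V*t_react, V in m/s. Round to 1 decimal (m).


V = 65 / 3.6 = 18.0556 m/s
Braking distance = 18.0556^2 / (2*0.69) = 236.2341 m
Sighting distance = 18.0556 * 14 = 252.7778 m
S = 236.2341 + 252.7778 = 489.0 m

489.0


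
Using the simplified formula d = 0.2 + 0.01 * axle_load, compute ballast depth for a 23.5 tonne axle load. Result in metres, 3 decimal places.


d = 0.2 + 0.01 * 23.5
d = 0.2 + 0.235
d = 0.435 m

0.435


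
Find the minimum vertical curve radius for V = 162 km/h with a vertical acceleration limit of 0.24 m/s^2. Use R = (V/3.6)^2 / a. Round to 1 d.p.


Convert speed: V = 162 / 3.6 = 45.0 m/s
V^2 = 2025.0 m^2/s^2
R_v = 2025.0 / 0.24
R_v = 8437.5 m

8437.5


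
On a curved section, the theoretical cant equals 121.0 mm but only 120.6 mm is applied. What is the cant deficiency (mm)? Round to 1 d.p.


Cant deficiency = equilibrium cant - actual cant
CD = 121.0 - 120.6
CD = 0.4 mm

0.4


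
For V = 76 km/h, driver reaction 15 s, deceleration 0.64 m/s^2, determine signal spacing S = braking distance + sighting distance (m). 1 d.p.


V = 76 / 3.6 = 21.1111 m/s
Braking distance = 21.1111^2 / (2*0.64) = 348.1867 m
Sighting distance = 21.1111 * 15 = 316.6667 m
S = 348.1867 + 316.6667 = 664.9 m

664.9


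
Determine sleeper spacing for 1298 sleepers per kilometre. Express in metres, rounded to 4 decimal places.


Spacing = 1000 m / number of sleepers
Spacing = 1000 / 1298
Spacing = 0.7704 m

0.7704


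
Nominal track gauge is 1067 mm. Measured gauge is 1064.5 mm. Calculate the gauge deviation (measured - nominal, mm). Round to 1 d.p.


Deviation = measured - nominal
Deviation = 1064.5 - 1067
Deviation = -2.5 mm

-2.5


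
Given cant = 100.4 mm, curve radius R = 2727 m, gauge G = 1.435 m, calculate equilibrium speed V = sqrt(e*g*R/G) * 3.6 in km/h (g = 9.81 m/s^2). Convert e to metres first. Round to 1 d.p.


Convert cant: e = 100.4 mm = 0.1004 m
V_ms = sqrt(0.1004 * 9.81 * 2727 / 1.435)
V_ms = sqrt(1871.698779) = 43.2631 m/s
V = 43.2631 * 3.6 = 155.7 km/h

155.7


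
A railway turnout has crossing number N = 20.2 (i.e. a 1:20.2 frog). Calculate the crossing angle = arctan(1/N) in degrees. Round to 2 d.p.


1/N = 1/20.2 = 0.049505
angle = arctan(0.049505) = 0.049465 rad
angle = 0.049465 * 180/pi = 2.83 degrees

2.83


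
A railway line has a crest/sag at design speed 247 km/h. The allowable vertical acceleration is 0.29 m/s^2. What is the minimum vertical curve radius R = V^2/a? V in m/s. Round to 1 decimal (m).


Convert speed: V = 247 / 3.6 = 68.6111 m/s
V^2 = 4707.4846 m^2/s^2
R_v = 4707.4846 / 0.29
R_v = 16232.7 m

16232.7


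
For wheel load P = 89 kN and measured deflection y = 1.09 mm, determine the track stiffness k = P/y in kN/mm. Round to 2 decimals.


Track stiffness k = P / y
k = 89 / 1.09
k = 81.65 kN/mm

81.65


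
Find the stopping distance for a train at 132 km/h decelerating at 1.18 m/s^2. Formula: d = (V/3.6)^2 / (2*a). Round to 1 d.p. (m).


Convert speed: V = 132 / 3.6 = 36.6667 m/s
V^2 = 1344.4444
d = 1344.4444 / (2 * 1.18)
d = 1344.4444 / 2.36
d = 569.7 m

569.7


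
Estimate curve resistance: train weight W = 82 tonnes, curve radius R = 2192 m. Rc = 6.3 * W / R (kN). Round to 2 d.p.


Rc = 6.3 * W / R
Rc = 6.3 * 82 / 2192
Rc = 516.6 / 2192
Rc = 0.24 kN

0.24


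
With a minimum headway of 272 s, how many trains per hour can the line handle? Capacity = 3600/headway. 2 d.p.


Capacity = 3600 / headway
Capacity = 3600 / 272
Capacity = 13.24 trains/hour

13.24


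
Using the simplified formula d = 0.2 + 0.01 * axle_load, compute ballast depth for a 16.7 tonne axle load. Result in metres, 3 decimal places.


d = 0.2 + 0.01 * 16.7
d = 0.2 + 0.167
d = 0.367 m

0.367


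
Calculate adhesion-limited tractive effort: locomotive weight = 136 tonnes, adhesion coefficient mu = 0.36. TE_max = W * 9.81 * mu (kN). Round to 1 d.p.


TE_max = W * g * mu
TE_max = 136 * 9.81 * 0.36
TE_max = 1334.16 * 0.36
TE_max = 480.3 kN

480.3


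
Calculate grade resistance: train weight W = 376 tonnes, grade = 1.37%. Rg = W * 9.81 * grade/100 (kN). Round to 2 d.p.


Rg = W * 9.81 * grade / 100
Rg = 376 * 9.81 * 1.37 / 100
Rg = 3688.56 * 0.0137
Rg = 50.53 kN

50.53


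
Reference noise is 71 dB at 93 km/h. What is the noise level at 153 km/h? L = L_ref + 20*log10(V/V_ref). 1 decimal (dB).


V/V_ref = 153 / 93 = 1.645161
log10(1.645161) = 0.216208
20 * 0.216208 = 4.3242
L = 71 + 4.3242 = 75.3 dB

75.3


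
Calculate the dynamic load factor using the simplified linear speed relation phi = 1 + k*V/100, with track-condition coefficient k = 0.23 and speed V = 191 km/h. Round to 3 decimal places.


phi = 1 + k * V / 100
phi = 1 + 0.23 * 191 / 100
phi = 1 + 0.4393
phi = 1.439

1.439


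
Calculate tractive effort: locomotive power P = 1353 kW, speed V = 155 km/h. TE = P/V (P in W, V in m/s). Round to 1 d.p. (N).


Convert: P = 1353 kW = 1353000 W
V = 155 / 3.6 = 43.0556 m/s
TE = 1353000 / 43.0556
TE = 31424.5 N

31424.5


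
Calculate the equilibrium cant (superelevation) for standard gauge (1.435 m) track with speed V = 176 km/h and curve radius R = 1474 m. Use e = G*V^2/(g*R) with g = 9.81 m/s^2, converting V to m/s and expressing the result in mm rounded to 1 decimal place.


Convert speed: V = 176 / 3.6 = 48.8889 m/s
Apply formula: e = 1.435 * 48.8889^2 / (9.81 * 1474)
e = 1.435 * 2390.1235 / 14459.94
e = 0.237195 m = 237.2 mm

237.2


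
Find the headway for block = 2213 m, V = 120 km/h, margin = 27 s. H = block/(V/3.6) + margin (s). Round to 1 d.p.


V = 120 / 3.6 = 33.3333 m/s
Block traversal time = 2213 / 33.3333 = 66.39 s
Headway = 66.39 + 27
Headway = 93.4 s

93.4


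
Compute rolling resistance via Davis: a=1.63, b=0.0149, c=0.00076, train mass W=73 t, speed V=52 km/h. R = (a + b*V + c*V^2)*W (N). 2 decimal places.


b*V = 0.0149 * 52 = 0.7748
c*V^2 = 0.00076 * 2704 = 2.05504
R_per_t = 1.63 + 0.7748 + 2.05504 = 4.45984 N/t
R_total = 4.45984 * 73 = 325.57 N

325.57


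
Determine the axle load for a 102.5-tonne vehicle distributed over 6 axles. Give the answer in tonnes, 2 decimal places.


Load per axle = total weight / number of axles
Load = 102.5 / 6
Load = 17.08 tonnes

17.08


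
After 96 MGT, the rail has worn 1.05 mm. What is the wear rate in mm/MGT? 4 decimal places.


Wear rate = total wear / cumulative tonnage
Rate = 1.05 / 96
Rate = 0.0109 mm/MGT

0.0109


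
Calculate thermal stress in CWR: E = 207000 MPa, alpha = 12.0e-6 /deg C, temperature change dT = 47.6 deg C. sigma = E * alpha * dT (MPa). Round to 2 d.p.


sigma = E * alpha * dT
sigma = 207000 * 12.0e-6 * 47.6
sigma = 2.484 * 47.6
sigma = 118.24 MPa

118.24


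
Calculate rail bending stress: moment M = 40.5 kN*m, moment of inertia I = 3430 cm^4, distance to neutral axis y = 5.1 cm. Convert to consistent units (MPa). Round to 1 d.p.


Convert units:
M = 40.5 kN*m = 40500000 N*mm
y = 5.1 cm = 51 mm
I = 3430 cm^4 = 34300000 mm^4
sigma = 40500000 * 51 / 34300000
sigma = 60.2 MPa

60.2


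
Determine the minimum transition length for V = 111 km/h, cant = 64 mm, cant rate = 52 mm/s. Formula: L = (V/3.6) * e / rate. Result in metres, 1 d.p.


Convert speed: V = 111 / 3.6 = 30.8333 m/s
L = 30.8333 * 64 / 52
L = 1973.3333 / 52
L = 37.9 m

37.9


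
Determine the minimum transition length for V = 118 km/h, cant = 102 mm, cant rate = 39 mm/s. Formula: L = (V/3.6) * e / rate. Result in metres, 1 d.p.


Convert speed: V = 118 / 3.6 = 32.7778 m/s
L = 32.7778 * 102 / 39
L = 3343.3333 / 39
L = 85.7 m

85.7


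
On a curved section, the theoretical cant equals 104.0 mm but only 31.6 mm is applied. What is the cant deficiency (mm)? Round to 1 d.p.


Cant deficiency = equilibrium cant - actual cant
CD = 104.0 - 31.6
CD = 72.4 mm

72.4


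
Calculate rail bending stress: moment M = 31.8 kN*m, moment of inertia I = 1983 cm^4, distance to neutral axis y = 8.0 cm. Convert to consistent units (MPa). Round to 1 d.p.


Convert units:
M = 31.8 kN*m = 31800000 N*mm
y = 8.0 cm = 80 mm
I = 1983 cm^4 = 19830000 mm^4
sigma = 31800000 * 80 / 19830000
sigma = 128.3 MPa

128.3


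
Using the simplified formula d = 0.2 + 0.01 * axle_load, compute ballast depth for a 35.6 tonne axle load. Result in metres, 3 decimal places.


d = 0.2 + 0.01 * 35.6
d = 0.2 + 0.356
d = 0.556 m

0.556


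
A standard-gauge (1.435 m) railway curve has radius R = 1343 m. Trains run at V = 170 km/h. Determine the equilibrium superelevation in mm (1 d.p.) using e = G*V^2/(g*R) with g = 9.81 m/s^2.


Convert speed: V = 170 / 3.6 = 47.2222 m/s
Apply formula: e = 1.435 * 47.2222^2 / (9.81 * 1343)
e = 1.435 * 2229.9383 / 13174.83
e = 0.242884 m = 242.9 mm

242.9


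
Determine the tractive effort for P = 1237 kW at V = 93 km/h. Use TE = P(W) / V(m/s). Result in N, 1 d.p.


Convert: P = 1237 kW = 1237000 W
V = 93 / 3.6 = 25.8333 m/s
TE = 1237000 / 25.8333
TE = 47883.9 N

47883.9


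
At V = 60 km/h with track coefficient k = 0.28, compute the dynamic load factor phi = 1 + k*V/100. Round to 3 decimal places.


phi = 1 + k * V / 100
phi = 1 + 0.28 * 60 / 100
phi = 1 + 0.168
phi = 1.168

1.168


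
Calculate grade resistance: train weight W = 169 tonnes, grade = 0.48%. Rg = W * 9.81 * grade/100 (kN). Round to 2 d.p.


Rg = W * 9.81 * grade / 100
Rg = 169 * 9.81 * 0.48 / 100
Rg = 1657.89 * 0.0048
Rg = 7.96 kN

7.96


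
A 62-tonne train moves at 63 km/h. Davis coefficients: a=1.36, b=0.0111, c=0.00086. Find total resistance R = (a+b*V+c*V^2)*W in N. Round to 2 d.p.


b*V = 0.0111 * 63 = 0.6993
c*V^2 = 0.00086 * 3969 = 3.41334
R_per_t = 1.36 + 0.6993 + 3.41334 = 5.47264 N/t
R_total = 5.47264 * 62 = 339.30 N

339.30


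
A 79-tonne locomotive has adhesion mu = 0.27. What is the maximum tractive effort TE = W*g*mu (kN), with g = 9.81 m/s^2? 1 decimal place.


TE_max = W * g * mu
TE_max = 79 * 9.81 * 0.27
TE_max = 774.99 * 0.27
TE_max = 209.2 kN

209.2


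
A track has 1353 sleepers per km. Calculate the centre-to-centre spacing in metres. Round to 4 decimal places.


Spacing = 1000 m / number of sleepers
Spacing = 1000 / 1353
Spacing = 0.7391 m

0.7391


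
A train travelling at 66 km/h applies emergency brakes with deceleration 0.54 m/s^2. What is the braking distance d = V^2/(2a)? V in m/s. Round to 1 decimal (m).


Convert speed: V = 66 / 3.6 = 18.3333 m/s
V^2 = 336.1111
d = 336.1111 / (2 * 0.54)
d = 336.1111 / 1.08
d = 311.2 m

311.2


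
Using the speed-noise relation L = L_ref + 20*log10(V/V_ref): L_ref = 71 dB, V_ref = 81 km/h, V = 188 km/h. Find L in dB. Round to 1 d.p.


V/V_ref = 188 / 81 = 2.320988
log10(2.320988) = 0.365673
20 * 0.365673 = 7.3135
L = 71 + 7.3135 = 78.3 dB

78.3


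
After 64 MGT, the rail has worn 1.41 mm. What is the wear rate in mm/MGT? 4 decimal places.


Wear rate = total wear / cumulative tonnage
Rate = 1.41 / 64
Rate = 0.0220 mm/MGT

0.0220


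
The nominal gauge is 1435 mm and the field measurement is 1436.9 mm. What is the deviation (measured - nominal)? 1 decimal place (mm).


Deviation = measured - nominal
Deviation = 1436.9 - 1435
Deviation = 1.9 mm

1.9


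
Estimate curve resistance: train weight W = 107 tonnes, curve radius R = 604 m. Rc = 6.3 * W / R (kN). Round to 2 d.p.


Rc = 6.3 * W / R
Rc = 6.3 * 107 / 604
Rc = 674.1 / 604
Rc = 1.12 kN

1.12


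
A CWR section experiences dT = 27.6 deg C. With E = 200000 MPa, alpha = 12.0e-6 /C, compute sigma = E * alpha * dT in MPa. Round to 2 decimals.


sigma = E * alpha * dT
sigma = 200000 * 12.0e-6 * 27.6
sigma = 2.4 * 27.6
sigma = 66.24 MPa

66.24


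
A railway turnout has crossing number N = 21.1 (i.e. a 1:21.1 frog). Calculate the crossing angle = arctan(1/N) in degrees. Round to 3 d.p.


1/N = 1/21.1 = 0.047393
angle = arctan(0.047393) = 0.047358 rad
angle = 0.047358 * 180/pi = 2.713 degrees

2.713
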